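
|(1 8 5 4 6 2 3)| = 7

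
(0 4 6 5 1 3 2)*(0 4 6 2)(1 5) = (0 6 1 3)(2 4)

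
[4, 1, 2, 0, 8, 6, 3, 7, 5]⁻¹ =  [3, 1, 2, 6, 0, 8, 5, 7, 4]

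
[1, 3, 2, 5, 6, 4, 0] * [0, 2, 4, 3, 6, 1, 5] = [2, 3, 4, 1, 5, 6, 0] 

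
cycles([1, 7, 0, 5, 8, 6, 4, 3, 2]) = (0 1 7 3 5 6 4 8 2) 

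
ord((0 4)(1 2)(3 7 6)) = 6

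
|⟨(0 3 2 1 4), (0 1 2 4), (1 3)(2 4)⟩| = 120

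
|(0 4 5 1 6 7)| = 6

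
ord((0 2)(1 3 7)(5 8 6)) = 6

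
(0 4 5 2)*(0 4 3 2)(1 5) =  (0 3 2 4 1 5)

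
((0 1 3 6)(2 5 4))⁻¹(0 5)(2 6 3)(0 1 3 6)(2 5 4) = (0 6 5)(1 4)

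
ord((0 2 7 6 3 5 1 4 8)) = 9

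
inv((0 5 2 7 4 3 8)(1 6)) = (0 8 3 4 7 2 5)(1 6)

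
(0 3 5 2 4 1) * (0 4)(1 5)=(0 3 1 4 5 2)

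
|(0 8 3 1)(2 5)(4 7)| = 4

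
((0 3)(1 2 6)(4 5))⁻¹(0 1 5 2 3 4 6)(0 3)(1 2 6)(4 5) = (0 5 1 3 2 4 6)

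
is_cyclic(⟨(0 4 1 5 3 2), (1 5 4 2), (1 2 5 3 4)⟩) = no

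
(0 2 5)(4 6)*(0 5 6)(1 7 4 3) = (0 2 6 3 1 7 4)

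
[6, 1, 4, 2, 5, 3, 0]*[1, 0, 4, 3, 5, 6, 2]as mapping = [0→2, 1→0, 2→5, 3→4, 4→6, 5→3, 6→1]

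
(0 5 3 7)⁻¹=(0 7 3 5)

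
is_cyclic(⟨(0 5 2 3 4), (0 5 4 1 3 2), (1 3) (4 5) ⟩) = no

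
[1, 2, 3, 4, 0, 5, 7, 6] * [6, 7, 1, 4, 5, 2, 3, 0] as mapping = [0→7, 1→1, 2→4, 3→5, 4→6, 5→2, 6→0, 7→3] 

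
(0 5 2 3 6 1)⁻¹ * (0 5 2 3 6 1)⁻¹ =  (0 6 2)(1 3 5)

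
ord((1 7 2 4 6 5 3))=7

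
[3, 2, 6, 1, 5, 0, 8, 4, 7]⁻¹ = [5, 3, 1, 0, 7, 4, 2, 8, 6]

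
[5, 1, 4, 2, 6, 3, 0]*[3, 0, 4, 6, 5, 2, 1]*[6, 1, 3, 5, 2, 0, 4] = [3, 6, 0, 2, 1, 4, 5]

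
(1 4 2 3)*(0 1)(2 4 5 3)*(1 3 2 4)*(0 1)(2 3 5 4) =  (0 5 3 1 4)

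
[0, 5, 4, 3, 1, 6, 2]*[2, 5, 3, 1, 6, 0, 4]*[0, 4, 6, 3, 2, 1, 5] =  [6, 0, 5, 4, 1, 2, 3]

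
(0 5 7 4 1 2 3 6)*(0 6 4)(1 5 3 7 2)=(0 3 4 5 2 7)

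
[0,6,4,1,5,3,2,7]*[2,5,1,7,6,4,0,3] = [2,0,6,5,4,7,1,3]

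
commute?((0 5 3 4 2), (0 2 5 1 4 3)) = no:(0 5 3 4 2)*(0 2 5 1 4 3) = (0 1 4 5), (0 2 5 1 4 3)*(0 5 3 4 2) = (1 2 3 5)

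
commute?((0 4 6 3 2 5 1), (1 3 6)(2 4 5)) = no:(0 4 6 3 2 5 1) * (1 3 6)(2 4 5) = (0 5 3 4 1), (1 3 6)(2 4 5) * (0 4 6 3 2 5 1) = (0 4 1 2 6)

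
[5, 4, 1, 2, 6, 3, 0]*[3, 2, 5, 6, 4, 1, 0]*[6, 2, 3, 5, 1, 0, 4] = [2, 1, 3, 0, 6, 4, 5]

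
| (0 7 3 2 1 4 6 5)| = 8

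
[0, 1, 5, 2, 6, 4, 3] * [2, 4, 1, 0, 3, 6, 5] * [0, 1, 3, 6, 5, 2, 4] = [3, 5, 4, 1, 2, 6, 0]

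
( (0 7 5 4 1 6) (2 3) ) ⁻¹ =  (0 6 1 4 5 7) (2 3) 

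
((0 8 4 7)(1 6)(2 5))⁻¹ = (0 7 4 8)(1 6)(2 5)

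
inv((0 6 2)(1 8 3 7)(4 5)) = (0 2 6)(1 7 3 8)(4 5)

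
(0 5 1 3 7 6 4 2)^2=(0 1 7 4)(2 5 3 6)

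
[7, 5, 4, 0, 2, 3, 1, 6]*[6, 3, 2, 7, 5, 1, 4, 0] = [0, 1, 5, 6, 2, 7, 3, 4]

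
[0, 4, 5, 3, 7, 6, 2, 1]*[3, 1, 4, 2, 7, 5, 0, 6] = [3, 7, 5, 2, 6, 0, 4, 1]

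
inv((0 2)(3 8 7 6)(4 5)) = (0 2)(3 6 7 8)(4 5)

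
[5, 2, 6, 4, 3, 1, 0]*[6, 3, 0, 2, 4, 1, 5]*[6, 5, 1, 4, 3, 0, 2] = [5, 6, 0, 3, 1, 4, 2]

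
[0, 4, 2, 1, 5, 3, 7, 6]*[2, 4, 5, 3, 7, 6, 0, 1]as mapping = [0→2, 1→7, 2→5, 3→4, 4→6, 5→3, 6→1, 7→0]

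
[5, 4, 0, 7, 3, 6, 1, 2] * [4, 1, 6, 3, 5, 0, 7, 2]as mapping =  [0→0, 1→5, 2→4, 3→2, 4→3, 5→7, 6→1, 7→6]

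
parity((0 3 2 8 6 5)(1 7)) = even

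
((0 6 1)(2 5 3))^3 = ()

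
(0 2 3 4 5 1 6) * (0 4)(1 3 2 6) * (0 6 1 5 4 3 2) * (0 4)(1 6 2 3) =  (0 6 1 5 3 2 4)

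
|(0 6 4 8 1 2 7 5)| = 8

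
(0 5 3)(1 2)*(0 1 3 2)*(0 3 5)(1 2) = (1 3 2 5)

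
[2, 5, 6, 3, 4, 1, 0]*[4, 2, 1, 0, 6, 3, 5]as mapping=[0→1, 1→3, 2→5, 3→0, 4→6, 5→2, 6→4]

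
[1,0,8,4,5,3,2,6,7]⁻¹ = [1,0,6,5,3,4,7,8,2]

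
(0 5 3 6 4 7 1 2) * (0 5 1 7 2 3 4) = (0 1 3 6)(2 5 4)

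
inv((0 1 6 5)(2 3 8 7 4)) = (0 5 6 1)(2 4 7 8 3)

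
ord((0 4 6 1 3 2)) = 6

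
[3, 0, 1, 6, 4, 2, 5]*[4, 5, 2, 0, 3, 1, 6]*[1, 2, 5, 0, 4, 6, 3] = [1, 4, 6, 3, 0, 5, 2]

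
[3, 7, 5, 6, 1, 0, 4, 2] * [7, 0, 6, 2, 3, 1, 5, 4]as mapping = [0→2, 1→4, 2→1, 3→5, 4→0, 5→7, 6→3, 7→6]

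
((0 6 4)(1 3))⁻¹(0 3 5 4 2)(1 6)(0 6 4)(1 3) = (0 2 6 1 5)(3 4)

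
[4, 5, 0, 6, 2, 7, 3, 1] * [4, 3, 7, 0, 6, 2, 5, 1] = [6, 2, 4, 5, 7, 1, 0, 3]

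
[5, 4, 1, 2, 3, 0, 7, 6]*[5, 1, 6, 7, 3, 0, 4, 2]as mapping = [0→0, 1→3, 2→1, 3→6, 4→7, 5→5, 6→2, 7→4]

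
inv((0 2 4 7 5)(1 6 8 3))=(0 5 7 4 2)(1 3 8 6)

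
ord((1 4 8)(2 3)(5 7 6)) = 6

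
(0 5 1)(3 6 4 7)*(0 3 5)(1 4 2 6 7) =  (1 3 7 5 4)(2 6)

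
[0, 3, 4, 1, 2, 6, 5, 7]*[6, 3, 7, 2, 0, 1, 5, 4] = [6, 2, 0, 3, 7, 5, 1, 4]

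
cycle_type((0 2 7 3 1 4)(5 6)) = 2.6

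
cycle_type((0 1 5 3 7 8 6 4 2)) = 9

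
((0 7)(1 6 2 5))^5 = (0 7)(1 6 2 5)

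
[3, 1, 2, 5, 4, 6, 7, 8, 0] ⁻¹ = [8, 1, 2, 0, 4, 3, 5, 6, 7] 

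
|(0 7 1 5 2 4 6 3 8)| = 9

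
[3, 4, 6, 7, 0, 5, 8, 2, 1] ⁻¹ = [4, 8, 7, 0, 1, 5, 2, 3, 6] 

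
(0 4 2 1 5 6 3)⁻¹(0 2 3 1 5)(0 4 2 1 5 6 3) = (0 5 6 4 1)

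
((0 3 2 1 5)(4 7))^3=(0 1 3 5 2)(4 7)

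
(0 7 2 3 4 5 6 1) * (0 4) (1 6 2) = (0 7 1 4 5 2 3) 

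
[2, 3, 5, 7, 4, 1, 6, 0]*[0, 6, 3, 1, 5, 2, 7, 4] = [3, 1, 2, 4, 5, 6, 7, 0]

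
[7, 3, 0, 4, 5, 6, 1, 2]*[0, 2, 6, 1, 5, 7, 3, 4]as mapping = [0→4, 1→1, 2→0, 3→5, 4→7, 5→3, 6→2, 7→6]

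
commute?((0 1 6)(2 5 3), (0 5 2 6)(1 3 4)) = no:(0 1 6)(2 5 3) * (0 5 2 6)(1 3 4) = (0 3 6 5 4 1), (0 5 2 6)(1 3 4) * (0 1 6)(2 5 3) = (0 3 4 6 1 2)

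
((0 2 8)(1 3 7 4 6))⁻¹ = (0 8 2)(1 6 4 7 3)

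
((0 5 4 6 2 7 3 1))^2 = (0 4 2 3)(1 5 6 7)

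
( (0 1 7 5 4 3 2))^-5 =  (0 7 4 2 1 5 3)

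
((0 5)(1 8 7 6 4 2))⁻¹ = (0 5)(1 2 4 6 7 8)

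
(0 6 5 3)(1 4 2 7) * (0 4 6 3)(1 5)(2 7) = (0 3 4 7 5)(1 6)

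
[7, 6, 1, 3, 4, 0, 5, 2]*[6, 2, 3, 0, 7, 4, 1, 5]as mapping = [0→5, 1→1, 2→2, 3→0, 4→7, 5→6, 6→4, 7→3]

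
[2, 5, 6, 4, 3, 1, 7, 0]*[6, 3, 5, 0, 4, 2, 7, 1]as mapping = [0→5, 1→2, 2→7, 3→4, 4→0, 5→3, 6→1, 7→6]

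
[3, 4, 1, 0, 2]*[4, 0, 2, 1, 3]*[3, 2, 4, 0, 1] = [2, 0, 3, 1, 4]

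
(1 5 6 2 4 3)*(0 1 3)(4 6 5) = (0 1 4)(2 6)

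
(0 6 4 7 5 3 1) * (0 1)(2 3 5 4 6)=(0 2 3)(4 7)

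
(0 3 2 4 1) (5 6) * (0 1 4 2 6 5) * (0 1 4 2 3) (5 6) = (1 4 2 3 5 6) 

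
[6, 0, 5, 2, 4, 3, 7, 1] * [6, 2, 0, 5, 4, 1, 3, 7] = [3, 6, 1, 0, 4, 5, 7, 2] 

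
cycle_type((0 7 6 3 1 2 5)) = 7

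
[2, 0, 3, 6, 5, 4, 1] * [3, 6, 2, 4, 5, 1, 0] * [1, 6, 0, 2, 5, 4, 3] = [0, 2, 5, 1, 6, 4, 3]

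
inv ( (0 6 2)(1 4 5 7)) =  (0 2 6)(1 7 5 4)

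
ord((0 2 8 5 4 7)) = 6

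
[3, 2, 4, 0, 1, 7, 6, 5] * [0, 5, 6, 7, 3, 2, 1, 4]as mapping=[0→7, 1→6, 2→3, 3→0, 4→5, 5→4, 6→1, 7→2]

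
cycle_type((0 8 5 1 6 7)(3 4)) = 2.6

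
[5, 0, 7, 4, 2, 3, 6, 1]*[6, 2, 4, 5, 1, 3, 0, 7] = [3, 6, 7, 1, 4, 5, 0, 2]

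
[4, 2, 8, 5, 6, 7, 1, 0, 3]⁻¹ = [7, 6, 1, 8, 0, 3, 4, 5, 2]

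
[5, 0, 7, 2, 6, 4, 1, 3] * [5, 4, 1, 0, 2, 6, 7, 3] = [6, 5, 3, 1, 7, 2, 4, 0]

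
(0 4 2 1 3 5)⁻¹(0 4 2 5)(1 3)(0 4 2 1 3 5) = (0 4 2 1)(3 5)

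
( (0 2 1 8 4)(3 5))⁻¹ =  (0 4 8 1 2)(3 5)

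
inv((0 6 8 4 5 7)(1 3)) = (0 7 5 4 8 6)(1 3)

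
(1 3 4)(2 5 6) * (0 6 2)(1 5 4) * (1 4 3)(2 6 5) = (0 5 6)(2 3 4)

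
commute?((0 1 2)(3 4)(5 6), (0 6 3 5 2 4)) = no:(0 1 2)(3 4)(5 6) * (0 6 3 5 2 4) = (0 1 4 5 3)(2 6), (0 6 3 5 2 4) * (0 1 2)(3 4)(5 6) = (0 5)(1 2 3 6 4)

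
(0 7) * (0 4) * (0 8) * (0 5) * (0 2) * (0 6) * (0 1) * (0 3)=(0 7 4 8 5 2 6 1 3) 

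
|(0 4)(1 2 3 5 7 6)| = 6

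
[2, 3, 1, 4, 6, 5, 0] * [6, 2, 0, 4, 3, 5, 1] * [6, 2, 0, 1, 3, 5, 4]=[6, 3, 0, 1, 2, 5, 4]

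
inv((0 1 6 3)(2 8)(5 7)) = (0 3 6 1)(2 8)(5 7)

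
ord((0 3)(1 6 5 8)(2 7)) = 4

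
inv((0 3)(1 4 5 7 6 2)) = (0 3)(1 2 6 7 5 4)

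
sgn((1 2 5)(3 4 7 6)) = -1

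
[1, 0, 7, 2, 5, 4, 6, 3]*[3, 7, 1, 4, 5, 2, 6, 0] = [7, 3, 0, 1, 2, 5, 6, 4]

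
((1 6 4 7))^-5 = (1 7 4 6)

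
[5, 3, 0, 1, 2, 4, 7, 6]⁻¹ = [2, 3, 4, 1, 5, 0, 7, 6]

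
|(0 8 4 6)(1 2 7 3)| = 4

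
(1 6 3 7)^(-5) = (1 7 3 6)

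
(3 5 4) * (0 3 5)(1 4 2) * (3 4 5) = (0 4 3)(1 5 2)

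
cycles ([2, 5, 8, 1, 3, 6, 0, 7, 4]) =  (0 2 8 4 3 1 5 6)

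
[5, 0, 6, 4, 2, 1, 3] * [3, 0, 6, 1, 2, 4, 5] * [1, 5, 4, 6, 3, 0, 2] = [3, 6, 0, 4, 2, 1, 5]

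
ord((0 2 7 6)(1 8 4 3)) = 4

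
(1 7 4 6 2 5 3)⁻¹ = (1 3 5 2 6 4 7)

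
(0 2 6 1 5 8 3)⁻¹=(0 3 8 5 1 6 2)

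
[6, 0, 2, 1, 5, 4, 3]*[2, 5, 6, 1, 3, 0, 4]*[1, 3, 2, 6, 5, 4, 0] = [5, 2, 0, 4, 1, 6, 3]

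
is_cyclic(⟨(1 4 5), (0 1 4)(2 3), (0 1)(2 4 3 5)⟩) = no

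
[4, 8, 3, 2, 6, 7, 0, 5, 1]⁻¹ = [6, 8, 3, 2, 0, 7, 4, 5, 1]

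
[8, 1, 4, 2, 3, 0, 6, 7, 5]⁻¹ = [5, 1, 3, 4, 2, 8, 6, 7, 0]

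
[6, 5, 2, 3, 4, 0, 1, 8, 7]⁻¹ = [5, 6, 2, 3, 4, 1, 0, 8, 7]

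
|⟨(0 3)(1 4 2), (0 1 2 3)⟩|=120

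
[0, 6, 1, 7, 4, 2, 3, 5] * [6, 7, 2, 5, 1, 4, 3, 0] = [6, 3, 7, 0, 1, 2, 5, 4]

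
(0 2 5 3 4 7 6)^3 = (0 3 6 5 7 2 4)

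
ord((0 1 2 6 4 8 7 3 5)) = 9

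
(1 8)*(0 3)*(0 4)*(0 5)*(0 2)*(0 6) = (0 3 4 5 2 6)(1 8)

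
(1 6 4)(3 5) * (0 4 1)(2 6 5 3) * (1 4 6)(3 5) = (0 6 4)(1 3 5 2)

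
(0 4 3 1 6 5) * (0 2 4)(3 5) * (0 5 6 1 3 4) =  (0 5 2)(4 6)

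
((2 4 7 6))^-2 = (2 7)(4 6)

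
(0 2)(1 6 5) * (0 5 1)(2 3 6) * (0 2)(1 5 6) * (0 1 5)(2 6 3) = (0 2 3 5 6)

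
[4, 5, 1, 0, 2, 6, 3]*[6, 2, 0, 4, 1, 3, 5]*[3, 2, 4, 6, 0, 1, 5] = [2, 6, 4, 5, 3, 1, 0]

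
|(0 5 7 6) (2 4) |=4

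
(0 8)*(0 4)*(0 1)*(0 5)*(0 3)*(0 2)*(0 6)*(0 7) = (0 8 4 1 5 3 2 6 7)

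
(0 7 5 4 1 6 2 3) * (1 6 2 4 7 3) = (0 3)(1 2)(4 6)(5 7)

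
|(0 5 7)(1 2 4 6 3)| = 15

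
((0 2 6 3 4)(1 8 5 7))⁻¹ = (0 4 3 6 2)(1 7 5 8)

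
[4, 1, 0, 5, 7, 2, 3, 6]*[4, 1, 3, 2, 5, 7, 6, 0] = [5, 1, 4, 7, 0, 3, 2, 6]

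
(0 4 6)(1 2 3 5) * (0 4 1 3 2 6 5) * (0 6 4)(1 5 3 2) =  (0 5 2 1 4 3 6)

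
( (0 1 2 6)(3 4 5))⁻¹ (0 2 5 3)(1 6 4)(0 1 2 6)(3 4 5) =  (0 5 2)(1 6 3 4)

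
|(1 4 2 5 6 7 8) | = 7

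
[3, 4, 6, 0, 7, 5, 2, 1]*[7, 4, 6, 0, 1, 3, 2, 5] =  [0, 1, 2, 7, 5, 3, 6, 4]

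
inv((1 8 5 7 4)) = (1 4 7 5 8)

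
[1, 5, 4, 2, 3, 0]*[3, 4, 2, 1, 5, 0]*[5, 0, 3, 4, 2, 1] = [2, 5, 1, 3, 0, 4]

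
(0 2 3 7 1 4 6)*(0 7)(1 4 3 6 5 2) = (0 1 3)(2 6 7 4 5)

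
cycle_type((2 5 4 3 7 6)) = 6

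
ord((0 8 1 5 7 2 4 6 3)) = 9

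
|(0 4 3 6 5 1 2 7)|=8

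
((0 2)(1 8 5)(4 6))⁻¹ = (0 2)(1 5 8)(4 6)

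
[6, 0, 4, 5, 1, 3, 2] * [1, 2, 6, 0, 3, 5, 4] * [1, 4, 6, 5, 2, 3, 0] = [2, 4, 5, 3, 6, 1, 0]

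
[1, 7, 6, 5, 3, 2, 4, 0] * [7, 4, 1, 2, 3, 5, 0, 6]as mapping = [0→4, 1→6, 2→0, 3→5, 4→2, 5→1, 6→3, 7→7]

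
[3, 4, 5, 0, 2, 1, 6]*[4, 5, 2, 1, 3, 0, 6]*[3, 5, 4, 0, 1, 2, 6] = [5, 0, 3, 1, 4, 2, 6]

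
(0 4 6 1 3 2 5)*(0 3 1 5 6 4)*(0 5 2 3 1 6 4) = (0 5 1 6 2 4)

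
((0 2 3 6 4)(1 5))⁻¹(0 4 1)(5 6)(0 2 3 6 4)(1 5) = (0 5 2)(1 4)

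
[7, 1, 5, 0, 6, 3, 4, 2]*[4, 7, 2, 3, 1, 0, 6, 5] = [5, 7, 0, 4, 6, 3, 1, 2] 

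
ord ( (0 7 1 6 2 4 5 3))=8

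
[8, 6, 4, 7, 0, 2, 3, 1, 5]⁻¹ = [4, 7, 5, 6, 2, 8, 1, 3, 0]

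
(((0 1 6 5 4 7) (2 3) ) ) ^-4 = (0 6 4) (1 5 7) 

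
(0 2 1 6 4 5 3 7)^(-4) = (0 4)(1 3)(2 5)(6 7)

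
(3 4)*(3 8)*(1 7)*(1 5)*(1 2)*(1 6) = (1 7 5 2 6)(3 4 8)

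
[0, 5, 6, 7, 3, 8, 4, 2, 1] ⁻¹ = [0, 8, 7, 4, 6, 1, 2, 3, 5] 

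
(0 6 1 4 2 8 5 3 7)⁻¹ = (0 7 3 5 8 2 4 1 6)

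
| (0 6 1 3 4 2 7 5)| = 8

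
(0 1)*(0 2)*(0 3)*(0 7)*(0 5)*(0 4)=(0 1 2 3 7 5 4)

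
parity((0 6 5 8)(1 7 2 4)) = even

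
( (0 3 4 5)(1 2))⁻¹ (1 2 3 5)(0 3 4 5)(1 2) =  (0 2 1 4)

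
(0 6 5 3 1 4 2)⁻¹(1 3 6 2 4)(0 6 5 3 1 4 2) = (0 2 4 1 5)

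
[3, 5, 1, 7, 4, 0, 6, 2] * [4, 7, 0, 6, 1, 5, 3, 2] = [6, 5, 7, 2, 1, 4, 3, 0]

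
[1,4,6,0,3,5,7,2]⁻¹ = [3,0,7,4,1,5,2,6]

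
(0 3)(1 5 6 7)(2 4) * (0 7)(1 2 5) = (0 3 7 2 4 5 6)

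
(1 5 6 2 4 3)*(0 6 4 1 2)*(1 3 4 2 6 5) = (0 5 2 3 6)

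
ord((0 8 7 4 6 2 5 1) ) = 8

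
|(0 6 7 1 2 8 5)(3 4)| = 14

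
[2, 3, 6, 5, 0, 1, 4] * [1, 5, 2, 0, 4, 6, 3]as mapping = [0→2, 1→0, 2→3, 3→6, 4→1, 5→5, 6→4]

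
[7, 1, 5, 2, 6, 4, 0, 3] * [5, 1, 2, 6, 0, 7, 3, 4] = [4, 1, 7, 2, 3, 0, 5, 6]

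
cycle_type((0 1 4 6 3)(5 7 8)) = 3.5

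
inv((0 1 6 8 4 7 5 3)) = (0 3 5 7 4 8 6 1)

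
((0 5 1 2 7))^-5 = ()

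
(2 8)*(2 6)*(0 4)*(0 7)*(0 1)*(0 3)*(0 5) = (0 4 7 1 3 5) (2 8 6) 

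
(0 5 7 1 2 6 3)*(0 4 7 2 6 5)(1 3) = (1 6)(2 5)(3 4 7)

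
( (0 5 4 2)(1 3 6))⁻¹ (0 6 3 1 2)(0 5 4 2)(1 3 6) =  (0 5 1 6 3)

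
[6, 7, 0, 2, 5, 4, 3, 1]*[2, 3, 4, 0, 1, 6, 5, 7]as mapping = [0→5, 1→7, 2→2, 3→4, 4→6, 5→1, 6→0, 7→3]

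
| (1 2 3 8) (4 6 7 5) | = 4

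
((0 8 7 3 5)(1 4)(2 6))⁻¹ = (0 5 3 7 8)(1 4)(2 6)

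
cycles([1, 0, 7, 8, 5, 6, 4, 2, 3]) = (0 1) (2 7) (3 8) (4 5 6) 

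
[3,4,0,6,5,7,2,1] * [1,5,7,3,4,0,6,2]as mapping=[0→3,1→4,2→1,3→6,4→0,5→2,6→7,7→5]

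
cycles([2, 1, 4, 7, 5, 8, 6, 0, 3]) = (0 2 4 5 8 3 7)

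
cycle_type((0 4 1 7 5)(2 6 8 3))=4.5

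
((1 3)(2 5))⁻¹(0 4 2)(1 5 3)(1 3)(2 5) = (0 4 5)(1 3 2)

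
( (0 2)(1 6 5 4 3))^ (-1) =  (0 2)(1 3 4 5 6)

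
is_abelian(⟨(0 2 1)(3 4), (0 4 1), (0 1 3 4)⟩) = no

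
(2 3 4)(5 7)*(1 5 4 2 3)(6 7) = (1 5 6 7 4 3 2)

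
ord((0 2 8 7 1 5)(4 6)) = 6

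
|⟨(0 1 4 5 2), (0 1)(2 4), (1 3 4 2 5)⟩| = 360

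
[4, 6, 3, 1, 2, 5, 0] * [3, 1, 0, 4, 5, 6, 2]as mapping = [0→5, 1→2, 2→4, 3→1, 4→0, 5→6, 6→3]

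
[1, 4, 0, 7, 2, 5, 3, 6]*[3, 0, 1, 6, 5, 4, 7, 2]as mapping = [0→0, 1→5, 2→3, 3→2, 4→1, 5→4, 6→6, 7→7]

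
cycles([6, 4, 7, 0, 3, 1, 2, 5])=(0 6 2 7 5 1 4 3)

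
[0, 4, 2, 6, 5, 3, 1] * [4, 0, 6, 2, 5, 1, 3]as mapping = [0→4, 1→5, 2→6, 3→3, 4→1, 5→2, 6→0]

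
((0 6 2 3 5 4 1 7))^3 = (0 3 1 6 5 7 2 4)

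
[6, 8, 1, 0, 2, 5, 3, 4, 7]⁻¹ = [3, 2, 4, 6, 7, 5, 0, 8, 1]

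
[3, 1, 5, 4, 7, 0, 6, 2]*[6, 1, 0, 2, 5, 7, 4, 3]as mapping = [0→2, 1→1, 2→7, 3→5, 4→3, 5→6, 6→4, 7→0]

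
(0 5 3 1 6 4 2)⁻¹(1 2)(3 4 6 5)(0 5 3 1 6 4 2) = (0 6)(1 2 4 3)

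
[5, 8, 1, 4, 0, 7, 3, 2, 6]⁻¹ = [4, 2, 7, 6, 3, 0, 8, 5, 1]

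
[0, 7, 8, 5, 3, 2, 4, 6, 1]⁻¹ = [0, 8, 5, 4, 6, 3, 7, 1, 2]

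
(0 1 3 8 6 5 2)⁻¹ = (0 2 5 6 8 3 1)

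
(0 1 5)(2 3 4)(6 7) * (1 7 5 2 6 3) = (0 7 3 4 6 5)(1 2)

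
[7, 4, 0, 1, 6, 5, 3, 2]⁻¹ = [2, 3, 7, 6, 1, 5, 4, 0]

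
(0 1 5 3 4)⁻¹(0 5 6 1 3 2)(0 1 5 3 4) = (1 3 6 5 4 2)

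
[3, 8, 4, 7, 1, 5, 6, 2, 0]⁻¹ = [8, 4, 7, 0, 2, 5, 6, 3, 1]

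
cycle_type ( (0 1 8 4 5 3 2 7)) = 8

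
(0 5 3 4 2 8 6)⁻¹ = (0 6 8 2 4 3 5)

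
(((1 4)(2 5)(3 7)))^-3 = (1 4)(2 5)(3 7)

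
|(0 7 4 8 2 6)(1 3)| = 6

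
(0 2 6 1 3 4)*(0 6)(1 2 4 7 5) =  (0 4 6 2)(1 3 7 5)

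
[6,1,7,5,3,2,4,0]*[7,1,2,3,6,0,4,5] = [4,1,5,0,3,2,6,7]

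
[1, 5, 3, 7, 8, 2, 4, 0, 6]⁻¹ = [7, 0, 5, 2, 6, 1, 8, 3, 4]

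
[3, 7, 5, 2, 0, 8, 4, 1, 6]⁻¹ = [4, 7, 3, 0, 6, 2, 8, 1, 5]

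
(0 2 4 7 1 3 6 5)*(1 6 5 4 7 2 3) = (0 3 5)(2 7 6 4)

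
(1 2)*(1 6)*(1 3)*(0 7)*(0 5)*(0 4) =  (0 7 5 4)(1 2 6 3)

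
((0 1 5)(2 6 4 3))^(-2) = (0 1 5)(2 4)(3 6)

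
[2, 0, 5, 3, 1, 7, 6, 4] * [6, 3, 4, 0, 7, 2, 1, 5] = [4, 6, 2, 0, 3, 5, 1, 7]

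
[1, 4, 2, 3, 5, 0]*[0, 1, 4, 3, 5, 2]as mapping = [0→1, 1→5, 2→4, 3→3, 4→2, 5→0]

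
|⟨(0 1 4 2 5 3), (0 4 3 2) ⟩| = 720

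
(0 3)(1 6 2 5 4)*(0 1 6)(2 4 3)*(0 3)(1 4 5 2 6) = (0 6 5)(1 3 4)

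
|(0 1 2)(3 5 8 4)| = 12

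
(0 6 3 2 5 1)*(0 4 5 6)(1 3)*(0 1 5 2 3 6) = (0 1 4 2)(5 6)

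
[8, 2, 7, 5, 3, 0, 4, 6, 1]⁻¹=[5, 8, 1, 4, 6, 3, 7, 2, 0]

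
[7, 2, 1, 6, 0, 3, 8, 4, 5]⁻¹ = [4, 2, 1, 5, 7, 8, 3, 0, 6]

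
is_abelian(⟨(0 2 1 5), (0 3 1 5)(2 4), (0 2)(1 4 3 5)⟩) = no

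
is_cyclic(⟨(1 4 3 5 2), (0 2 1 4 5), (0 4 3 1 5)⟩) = no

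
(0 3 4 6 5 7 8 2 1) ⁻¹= (0 1 2 8 7 5 6 4 3) 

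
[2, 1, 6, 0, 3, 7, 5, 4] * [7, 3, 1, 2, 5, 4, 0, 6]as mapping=[0→1, 1→3, 2→0, 3→7, 4→2, 5→6, 6→4, 7→5]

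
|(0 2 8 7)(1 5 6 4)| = 4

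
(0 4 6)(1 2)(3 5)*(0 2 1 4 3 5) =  (0 3)(2 4 6)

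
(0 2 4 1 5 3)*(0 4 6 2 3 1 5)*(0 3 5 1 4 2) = (0 5 4 1 3 2 6)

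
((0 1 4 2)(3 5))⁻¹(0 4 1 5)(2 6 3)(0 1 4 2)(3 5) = (0 6 5)(1 2 4 3)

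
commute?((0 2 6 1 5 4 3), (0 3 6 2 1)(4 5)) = no:(0 2 6 1 5 4 3)*(0 3 6 2 1)(4 5) = (0 1 4 6), (0 3 6 2 1)(4 5)*(0 2 6 1 5 4 3) = (1 2 5 3)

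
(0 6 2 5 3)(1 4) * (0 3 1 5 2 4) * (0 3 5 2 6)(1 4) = (1 3 5 4 2 6)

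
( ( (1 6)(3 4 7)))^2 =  (3 7 4)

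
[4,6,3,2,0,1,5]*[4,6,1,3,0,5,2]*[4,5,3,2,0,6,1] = [4,3,2,5,0,1,6]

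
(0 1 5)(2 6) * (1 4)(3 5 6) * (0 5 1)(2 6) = (0 4)(1 2 3)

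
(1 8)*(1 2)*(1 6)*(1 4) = (1 8 2 6 4)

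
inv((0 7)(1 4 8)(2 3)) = (0 7)(1 8 4)(2 3)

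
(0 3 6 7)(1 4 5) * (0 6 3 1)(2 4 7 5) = (0 1 7 6 5)(2 4)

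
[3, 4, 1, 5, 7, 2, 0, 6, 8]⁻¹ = [6, 2, 5, 0, 1, 3, 7, 4, 8]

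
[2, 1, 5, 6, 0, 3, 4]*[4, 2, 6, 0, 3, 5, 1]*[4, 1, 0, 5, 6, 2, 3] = [3, 0, 2, 1, 6, 4, 5]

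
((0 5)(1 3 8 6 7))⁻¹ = (0 5)(1 7 6 8 3)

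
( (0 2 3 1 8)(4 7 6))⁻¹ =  (0 8 1 3 2)(4 6 7)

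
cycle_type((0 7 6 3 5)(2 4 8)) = 3.5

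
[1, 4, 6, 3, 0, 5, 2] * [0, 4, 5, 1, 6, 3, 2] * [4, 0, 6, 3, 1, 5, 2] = [1, 2, 6, 0, 4, 3, 5]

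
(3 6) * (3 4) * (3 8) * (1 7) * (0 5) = (0 5)(1 7)(3 6 4 8)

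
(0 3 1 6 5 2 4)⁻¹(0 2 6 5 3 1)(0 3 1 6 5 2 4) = (1 6 3 4 5 2)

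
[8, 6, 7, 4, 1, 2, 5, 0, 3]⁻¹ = [7, 4, 5, 8, 3, 6, 1, 2, 0]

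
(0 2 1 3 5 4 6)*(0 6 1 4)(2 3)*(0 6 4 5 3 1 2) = (0 1)(2 5 6 4)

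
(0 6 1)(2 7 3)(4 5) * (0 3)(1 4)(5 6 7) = (0 7)(1 3 2 5)(4 6)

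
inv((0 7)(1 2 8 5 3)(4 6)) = (0 7)(1 3 5 8 2)(4 6)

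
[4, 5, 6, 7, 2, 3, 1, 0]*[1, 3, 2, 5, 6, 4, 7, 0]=[6, 4, 7, 0, 2, 5, 3, 1]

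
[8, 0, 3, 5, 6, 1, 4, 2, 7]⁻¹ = [1, 5, 7, 2, 6, 3, 4, 8, 0]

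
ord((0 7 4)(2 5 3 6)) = 12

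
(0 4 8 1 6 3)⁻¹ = (0 3 6 1 8 4)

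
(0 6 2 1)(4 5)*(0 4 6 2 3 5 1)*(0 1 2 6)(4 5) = (0 6 3 4 2 1 5)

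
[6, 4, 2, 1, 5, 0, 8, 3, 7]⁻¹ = [5, 3, 2, 7, 1, 4, 0, 8, 6]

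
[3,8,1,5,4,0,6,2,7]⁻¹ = [5,2,7,0,4,3,6,8,1]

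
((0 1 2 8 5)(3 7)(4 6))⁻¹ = (0 5 8 2 1)(3 7)(4 6)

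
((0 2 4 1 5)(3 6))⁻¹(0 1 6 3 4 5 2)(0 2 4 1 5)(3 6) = (0 4 2 5 3 6 1)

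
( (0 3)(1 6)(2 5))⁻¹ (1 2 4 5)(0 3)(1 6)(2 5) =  (2 6 5 4)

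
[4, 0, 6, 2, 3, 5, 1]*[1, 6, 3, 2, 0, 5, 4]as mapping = [0→0, 1→1, 2→4, 3→3, 4→2, 5→5, 6→6]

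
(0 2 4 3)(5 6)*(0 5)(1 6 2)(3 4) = (0 1 6)(2 3 5)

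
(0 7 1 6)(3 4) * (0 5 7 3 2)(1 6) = (0 3 4 2)(5 7 6)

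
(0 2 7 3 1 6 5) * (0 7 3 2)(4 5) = (1 6 4 5 7 2 3)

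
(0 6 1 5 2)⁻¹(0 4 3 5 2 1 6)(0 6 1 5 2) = (0 5 1 6 4 3 2)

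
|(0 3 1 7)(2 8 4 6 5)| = 20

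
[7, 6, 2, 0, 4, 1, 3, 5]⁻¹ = [3, 5, 2, 6, 4, 7, 1, 0]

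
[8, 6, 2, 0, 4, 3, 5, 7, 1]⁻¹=[3, 8, 2, 5, 4, 6, 1, 7, 0]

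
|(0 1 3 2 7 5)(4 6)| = 6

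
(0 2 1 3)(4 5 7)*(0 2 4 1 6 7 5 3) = (0 4 3 2 6 7 1)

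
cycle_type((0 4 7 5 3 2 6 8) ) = 8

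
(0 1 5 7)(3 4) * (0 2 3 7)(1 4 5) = (0 4 7 2 3 5)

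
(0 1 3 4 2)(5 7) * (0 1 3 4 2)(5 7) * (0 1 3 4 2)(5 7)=(0 4 1 2 3)(5 7)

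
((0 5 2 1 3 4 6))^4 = (0 3 5 4 2 6 1)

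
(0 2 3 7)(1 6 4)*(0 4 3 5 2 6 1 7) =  (0 6 3)(2 5)(4 7)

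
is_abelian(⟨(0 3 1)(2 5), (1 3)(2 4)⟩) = no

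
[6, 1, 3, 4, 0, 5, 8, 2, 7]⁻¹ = [4, 1, 7, 2, 3, 5, 0, 8, 6]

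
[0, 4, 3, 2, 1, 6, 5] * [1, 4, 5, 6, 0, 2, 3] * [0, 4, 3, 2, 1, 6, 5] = [4, 0, 5, 6, 1, 2, 3]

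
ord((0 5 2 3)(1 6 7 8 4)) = 20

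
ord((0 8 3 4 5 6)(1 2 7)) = 6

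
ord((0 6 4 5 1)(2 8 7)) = 15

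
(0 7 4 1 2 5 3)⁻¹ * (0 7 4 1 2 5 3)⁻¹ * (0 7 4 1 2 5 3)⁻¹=(0 2 7 5 4 3 1)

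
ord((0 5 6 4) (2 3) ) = 4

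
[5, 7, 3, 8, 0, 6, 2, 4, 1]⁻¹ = [4, 8, 6, 2, 7, 0, 5, 1, 3]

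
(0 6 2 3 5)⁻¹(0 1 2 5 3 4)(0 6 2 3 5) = (0 5 4 6 1 3)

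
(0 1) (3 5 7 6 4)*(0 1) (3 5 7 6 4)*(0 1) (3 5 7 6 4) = (0 1) (3 6 5 4 7) 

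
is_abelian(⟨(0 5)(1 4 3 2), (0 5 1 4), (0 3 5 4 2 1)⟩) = no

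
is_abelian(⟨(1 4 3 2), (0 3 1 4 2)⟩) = no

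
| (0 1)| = 2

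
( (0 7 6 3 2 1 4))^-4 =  (0 3 4 6 1 7 2)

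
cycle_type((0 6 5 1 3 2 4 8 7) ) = 9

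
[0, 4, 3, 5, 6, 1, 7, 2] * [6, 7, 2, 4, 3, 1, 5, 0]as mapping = [0→6, 1→3, 2→4, 3→1, 4→5, 5→7, 6→0, 7→2]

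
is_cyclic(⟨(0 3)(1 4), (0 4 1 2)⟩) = no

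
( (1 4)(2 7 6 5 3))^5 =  (1 4)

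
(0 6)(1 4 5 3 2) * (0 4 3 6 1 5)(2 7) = (0 1 3 7 2 5 6 4)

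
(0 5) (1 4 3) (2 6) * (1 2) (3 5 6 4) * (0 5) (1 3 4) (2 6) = (0 2 1 4) (3 6) 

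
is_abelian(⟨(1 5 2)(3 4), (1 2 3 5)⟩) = no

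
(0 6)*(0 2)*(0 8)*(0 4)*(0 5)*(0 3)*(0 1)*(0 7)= (0 6 2 8 4 5 3 1 7)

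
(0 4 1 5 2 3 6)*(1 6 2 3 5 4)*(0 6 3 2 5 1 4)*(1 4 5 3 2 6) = (0 5 6 1)(2 4)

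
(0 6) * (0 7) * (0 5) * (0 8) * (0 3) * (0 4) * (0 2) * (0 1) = (0 6 7 5 8 3 4 2 1)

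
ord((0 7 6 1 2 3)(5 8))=6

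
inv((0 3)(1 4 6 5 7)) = (0 3)(1 7 5 6 4)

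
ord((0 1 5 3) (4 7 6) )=12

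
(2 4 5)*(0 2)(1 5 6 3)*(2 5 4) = (0 5)(1 4 6 3)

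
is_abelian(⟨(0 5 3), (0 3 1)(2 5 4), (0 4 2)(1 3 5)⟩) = no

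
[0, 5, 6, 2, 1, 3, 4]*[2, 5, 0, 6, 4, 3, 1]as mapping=[0→2, 1→3, 2→1, 3→0, 4→5, 5→6, 6→4]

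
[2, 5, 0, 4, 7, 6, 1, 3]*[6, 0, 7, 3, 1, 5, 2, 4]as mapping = [0→7, 1→5, 2→6, 3→1, 4→4, 5→2, 6→0, 7→3]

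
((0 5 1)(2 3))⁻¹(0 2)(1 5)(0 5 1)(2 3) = (0 1)(3 5)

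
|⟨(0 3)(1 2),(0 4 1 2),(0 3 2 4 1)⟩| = 120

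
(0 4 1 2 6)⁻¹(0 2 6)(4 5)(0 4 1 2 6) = (0 4 6)(1 5)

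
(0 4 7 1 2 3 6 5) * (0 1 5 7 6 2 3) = (0 4 6 7 5 1 3 2)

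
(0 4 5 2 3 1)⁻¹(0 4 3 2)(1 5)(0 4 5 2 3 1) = (0 2)(1 3 4 5)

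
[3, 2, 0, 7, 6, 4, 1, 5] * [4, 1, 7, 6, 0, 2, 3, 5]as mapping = [0→6, 1→7, 2→4, 3→5, 4→3, 5→0, 6→1, 7→2]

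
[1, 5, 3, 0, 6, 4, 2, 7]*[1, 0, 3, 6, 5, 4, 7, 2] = [0, 4, 6, 1, 7, 5, 3, 2]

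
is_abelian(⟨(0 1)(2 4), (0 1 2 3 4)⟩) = no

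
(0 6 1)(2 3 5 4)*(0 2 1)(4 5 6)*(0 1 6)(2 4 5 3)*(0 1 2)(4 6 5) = (0 4 5 3 1 6 2)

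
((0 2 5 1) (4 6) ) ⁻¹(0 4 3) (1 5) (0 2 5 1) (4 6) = (0 1) (2 6 3) 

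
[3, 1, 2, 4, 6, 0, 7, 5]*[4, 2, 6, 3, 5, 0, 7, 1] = [3, 2, 6, 5, 7, 4, 1, 0]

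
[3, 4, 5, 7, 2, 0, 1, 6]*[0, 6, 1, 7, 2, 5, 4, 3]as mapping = [0→7, 1→2, 2→5, 3→3, 4→1, 5→0, 6→6, 7→4]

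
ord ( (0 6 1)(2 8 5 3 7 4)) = 6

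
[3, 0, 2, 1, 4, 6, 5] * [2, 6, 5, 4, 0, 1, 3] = [4, 2, 5, 6, 0, 3, 1]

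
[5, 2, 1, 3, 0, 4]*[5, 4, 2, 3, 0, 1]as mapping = [0→1, 1→2, 2→4, 3→3, 4→5, 5→0]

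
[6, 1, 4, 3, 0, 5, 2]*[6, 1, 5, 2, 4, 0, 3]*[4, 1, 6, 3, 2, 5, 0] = [3, 1, 2, 6, 0, 4, 5]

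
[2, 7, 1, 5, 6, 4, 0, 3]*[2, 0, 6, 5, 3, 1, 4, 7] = [6, 7, 0, 1, 4, 3, 2, 5]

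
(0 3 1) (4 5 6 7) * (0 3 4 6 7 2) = (0 4 5 7 6 2) (1 3) 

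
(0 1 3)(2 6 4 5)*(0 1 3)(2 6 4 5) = (0 3 1)(2 4)(5 6)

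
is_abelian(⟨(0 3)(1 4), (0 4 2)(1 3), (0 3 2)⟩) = no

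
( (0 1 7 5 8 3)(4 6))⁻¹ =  (0 3 8 5 7 1)(4 6)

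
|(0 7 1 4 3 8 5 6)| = 8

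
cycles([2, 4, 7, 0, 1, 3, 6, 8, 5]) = (0 2 7 8 5 3)(1 4)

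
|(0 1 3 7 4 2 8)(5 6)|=14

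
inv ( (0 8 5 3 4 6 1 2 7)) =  (0 7 2 1 6 4 3 5 8)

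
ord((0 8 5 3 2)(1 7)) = 10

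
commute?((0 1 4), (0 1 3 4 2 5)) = no:(0 1 4) * (0 1 3 4 2 5) = (0 3 4 1 2 5), (0 1 3 4 2 5) * (0 1 4) = (0 4 2 5 1 3)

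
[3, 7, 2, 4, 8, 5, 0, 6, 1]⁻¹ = [6, 8, 2, 0, 3, 5, 7, 1, 4]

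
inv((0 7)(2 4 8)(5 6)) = (0 7)(2 8 4)(5 6)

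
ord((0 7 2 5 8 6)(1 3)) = 6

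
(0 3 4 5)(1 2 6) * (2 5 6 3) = (0 2 3 4 6 1 5)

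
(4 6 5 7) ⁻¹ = (4 7 5 6) 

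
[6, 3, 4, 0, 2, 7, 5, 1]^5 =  [3, 7, 4, 1, 2, 6, 0, 5]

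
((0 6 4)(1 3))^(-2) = (0 6 4)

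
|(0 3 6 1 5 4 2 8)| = 8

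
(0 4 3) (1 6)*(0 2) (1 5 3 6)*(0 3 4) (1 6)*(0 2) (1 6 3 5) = (0 2 5 4 6 1 3) 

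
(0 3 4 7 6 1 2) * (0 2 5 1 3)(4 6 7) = (1 5)(3 6)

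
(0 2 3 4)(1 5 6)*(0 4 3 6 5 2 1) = (0 1 2 6)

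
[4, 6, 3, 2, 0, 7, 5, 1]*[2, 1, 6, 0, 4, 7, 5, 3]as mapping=[0→4, 1→5, 2→0, 3→6, 4→2, 5→3, 6→7, 7→1]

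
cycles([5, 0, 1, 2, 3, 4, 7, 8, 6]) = (0 5 4 3 2 1)(6 7 8)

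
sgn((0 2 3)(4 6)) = -1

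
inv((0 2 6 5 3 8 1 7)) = (0 7 1 8 3 5 6 2)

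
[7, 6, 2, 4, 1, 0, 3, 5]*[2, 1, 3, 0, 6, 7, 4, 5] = [5, 4, 3, 6, 1, 2, 0, 7]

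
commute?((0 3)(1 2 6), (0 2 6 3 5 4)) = no:(0 3)(1 2 6) * (0 2 6 3 5 4) = (0 5 4)(1 6)(2 3), (0 2 6 3 5 4) * (0 3)(1 2 6) = (0 6)(1 2)(3 5 4)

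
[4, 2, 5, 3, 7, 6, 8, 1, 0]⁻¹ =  [8, 7, 1, 3, 0, 2, 5, 4, 6]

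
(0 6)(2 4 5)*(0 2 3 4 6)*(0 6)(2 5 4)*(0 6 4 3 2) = (0 4 3)(2 6 5)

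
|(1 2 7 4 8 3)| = 6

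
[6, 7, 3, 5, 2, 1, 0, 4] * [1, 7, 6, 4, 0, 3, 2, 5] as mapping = [0→2, 1→5, 2→4, 3→3, 4→6, 5→7, 6→1, 7→0] 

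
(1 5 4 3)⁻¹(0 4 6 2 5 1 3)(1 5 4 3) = (0 3 6 2 4 5 1)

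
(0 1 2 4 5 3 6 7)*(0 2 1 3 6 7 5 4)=(0 3 7 2)(5 6)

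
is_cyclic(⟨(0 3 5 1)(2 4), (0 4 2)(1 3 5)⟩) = no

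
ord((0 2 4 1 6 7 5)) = 7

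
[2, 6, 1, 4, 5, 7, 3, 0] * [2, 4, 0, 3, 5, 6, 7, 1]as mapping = [0→0, 1→7, 2→4, 3→5, 4→6, 5→1, 6→3, 7→2]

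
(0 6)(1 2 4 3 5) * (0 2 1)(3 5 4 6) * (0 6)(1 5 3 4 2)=(0 4 3 2)(1 5 6)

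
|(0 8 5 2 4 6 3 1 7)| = 9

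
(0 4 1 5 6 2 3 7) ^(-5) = (0 5 3 4 6 7 1 2) 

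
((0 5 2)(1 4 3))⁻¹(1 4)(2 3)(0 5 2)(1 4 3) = (0 1)(3 4)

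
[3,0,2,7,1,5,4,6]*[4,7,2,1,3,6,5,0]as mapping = [0→1,1→4,2→2,3→0,4→7,5→6,6→3,7→5]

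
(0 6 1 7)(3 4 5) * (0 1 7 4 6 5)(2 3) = (0 5 2 3 6 7 1 4)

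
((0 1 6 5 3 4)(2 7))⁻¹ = (0 4 3 5 6 1)(2 7)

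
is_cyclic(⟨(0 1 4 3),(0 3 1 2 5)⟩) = no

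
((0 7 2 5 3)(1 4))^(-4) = (0 7 2 5 3)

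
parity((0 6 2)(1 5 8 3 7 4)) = odd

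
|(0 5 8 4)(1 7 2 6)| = 4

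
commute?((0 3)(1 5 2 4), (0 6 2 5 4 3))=no:(0 3)(1 5 2 4)*(0 6 2 5 4 3)=(1 4)(2 3 6), (0 6 2 5 4 3)*(0 3)(1 5 2 4)=(0 6 4)(1 5)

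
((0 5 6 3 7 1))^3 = (0 3)(1 6)(5 7)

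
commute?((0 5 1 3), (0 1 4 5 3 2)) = no:(0 5 1 3)*(0 1 4 5 3 2) = (0 3 1 2)(4 5), (0 1 4 5 3 2)*(0 5 1 3) = (0 3 2 5)(1 4)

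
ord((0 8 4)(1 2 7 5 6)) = 15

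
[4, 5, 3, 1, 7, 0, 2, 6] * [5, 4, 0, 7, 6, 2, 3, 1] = [6, 2, 7, 4, 1, 5, 0, 3]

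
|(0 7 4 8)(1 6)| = 4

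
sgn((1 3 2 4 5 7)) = -1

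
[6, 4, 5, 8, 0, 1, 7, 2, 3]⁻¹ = [4, 5, 7, 8, 1, 2, 0, 6, 3]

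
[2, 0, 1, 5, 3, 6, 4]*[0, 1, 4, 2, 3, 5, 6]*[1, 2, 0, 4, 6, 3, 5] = [6, 1, 2, 3, 0, 5, 4]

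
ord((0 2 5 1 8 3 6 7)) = 8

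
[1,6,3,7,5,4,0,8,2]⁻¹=[6,0,8,2,5,4,1,3,7]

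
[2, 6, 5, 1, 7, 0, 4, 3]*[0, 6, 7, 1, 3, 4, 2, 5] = [7, 2, 4, 6, 5, 0, 3, 1]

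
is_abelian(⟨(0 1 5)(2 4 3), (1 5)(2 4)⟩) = no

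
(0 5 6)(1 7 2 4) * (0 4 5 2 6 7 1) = (0 2 5 7 6 4)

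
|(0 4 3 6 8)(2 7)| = 10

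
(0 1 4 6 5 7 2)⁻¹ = (0 2 7 5 6 4 1)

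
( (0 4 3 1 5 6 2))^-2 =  (0 6 1 4 2 5 3)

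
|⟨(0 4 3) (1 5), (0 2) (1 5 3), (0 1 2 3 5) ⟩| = 720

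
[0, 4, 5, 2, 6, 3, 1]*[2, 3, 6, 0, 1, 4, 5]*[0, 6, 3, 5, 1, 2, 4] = [3, 6, 1, 4, 2, 0, 5]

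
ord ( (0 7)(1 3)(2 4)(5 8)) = 2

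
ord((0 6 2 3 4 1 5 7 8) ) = 9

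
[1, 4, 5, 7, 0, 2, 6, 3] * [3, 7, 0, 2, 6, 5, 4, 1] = [7, 6, 5, 1, 3, 0, 4, 2]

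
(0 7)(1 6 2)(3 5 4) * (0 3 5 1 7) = (1 6 2 7 3)(4 5)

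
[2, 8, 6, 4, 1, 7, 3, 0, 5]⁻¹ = [7, 4, 0, 6, 3, 8, 2, 5, 1]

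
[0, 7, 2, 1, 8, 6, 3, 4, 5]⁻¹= [0, 3, 2, 6, 7, 8, 5, 1, 4]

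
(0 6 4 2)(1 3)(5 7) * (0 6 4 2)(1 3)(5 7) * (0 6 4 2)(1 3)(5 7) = (0 2 4 6)(1 3)(5 7)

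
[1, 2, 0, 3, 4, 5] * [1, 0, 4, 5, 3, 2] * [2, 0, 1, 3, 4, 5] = [2, 4, 0, 5, 3, 1]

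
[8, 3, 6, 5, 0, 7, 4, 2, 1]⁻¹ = [4, 8, 7, 1, 6, 3, 2, 5, 0]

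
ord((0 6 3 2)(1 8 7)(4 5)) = 12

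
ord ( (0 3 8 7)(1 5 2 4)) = 4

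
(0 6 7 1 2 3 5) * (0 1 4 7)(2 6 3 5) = (0 3 2 5 1 6)(4 7)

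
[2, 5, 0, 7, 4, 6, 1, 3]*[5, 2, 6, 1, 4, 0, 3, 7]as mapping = [0→6, 1→0, 2→5, 3→7, 4→4, 5→3, 6→2, 7→1]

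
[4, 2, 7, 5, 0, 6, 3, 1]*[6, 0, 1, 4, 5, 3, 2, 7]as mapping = [0→5, 1→1, 2→7, 3→3, 4→6, 5→2, 6→4, 7→0]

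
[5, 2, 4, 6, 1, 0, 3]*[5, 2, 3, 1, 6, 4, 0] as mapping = [0→4, 1→3, 2→6, 3→0, 4→2, 5→5, 6→1] 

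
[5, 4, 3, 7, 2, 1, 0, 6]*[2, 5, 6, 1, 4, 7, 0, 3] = [7, 4, 1, 3, 6, 5, 2, 0]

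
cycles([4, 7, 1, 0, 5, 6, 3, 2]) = (0 4 5 6 3)(1 7 2)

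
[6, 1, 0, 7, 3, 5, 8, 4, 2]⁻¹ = [2, 1, 8, 4, 7, 5, 0, 3, 6]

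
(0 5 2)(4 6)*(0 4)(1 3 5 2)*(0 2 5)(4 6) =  (0 5 1 3)(2 6)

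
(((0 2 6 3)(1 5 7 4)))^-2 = (0 6)(1 7)(2 3)(4 5)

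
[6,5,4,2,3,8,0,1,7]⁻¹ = [6,7,3,4,2,1,0,8,5]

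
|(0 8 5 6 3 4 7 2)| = 8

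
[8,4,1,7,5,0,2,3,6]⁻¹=[5,2,6,7,1,4,8,3,0]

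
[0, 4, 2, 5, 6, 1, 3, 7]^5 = [0, 1, 2, 3, 4, 5, 6, 7]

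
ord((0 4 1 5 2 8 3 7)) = 8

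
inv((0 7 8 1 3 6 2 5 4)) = (0 4 5 2 6 3 1 8 7)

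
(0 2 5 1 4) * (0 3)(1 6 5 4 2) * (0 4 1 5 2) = (0 5 6 2 1)(3 4)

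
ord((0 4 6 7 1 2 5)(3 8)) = 14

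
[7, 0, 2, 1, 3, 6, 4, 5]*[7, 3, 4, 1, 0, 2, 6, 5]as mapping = [0→5, 1→7, 2→4, 3→3, 4→1, 5→6, 6→0, 7→2]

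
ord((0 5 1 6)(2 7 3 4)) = 4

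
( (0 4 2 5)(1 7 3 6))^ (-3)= (0 4 2 5)(1 7 3 6)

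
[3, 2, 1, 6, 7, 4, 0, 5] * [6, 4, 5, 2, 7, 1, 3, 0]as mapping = [0→2, 1→5, 2→4, 3→3, 4→0, 5→7, 6→6, 7→1]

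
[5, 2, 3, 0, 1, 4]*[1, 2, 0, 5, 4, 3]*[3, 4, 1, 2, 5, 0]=[2, 3, 0, 4, 1, 5]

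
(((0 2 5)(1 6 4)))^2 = (0 5 2)(1 4 6)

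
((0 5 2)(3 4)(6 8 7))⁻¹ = (0 2 5)(3 4)(6 7 8)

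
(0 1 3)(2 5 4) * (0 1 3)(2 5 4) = (0 3 1)(2 4 5)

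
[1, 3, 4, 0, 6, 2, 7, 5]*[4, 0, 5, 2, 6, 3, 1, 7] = [0, 2, 6, 4, 1, 5, 7, 3]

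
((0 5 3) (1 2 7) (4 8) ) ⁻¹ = (0 3 5) (1 7 2) (4 8) 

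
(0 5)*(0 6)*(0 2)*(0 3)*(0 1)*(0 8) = (0 5 6 2 3 1 8)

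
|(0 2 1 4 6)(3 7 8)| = 15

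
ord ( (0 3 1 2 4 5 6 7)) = 8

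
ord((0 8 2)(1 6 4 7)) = 12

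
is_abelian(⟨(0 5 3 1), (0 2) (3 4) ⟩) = no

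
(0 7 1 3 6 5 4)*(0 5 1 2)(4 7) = (0 4 5 7 2)(1 3 6)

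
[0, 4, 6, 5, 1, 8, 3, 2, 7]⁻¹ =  [0, 4, 7, 6, 1, 3, 2, 8, 5]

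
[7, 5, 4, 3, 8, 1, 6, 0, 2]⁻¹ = [7, 5, 8, 3, 2, 1, 6, 0, 4]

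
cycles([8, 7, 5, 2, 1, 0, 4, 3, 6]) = (0 8 6 4 1 7 3 2 5)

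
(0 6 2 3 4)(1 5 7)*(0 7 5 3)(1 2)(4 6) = (0 4 7 2)(1 3 6)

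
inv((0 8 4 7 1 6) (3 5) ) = (0 6 1 7 4 8) (3 5) 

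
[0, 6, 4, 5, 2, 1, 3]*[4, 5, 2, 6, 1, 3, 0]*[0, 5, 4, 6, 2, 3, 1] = [2, 0, 5, 6, 4, 3, 1] 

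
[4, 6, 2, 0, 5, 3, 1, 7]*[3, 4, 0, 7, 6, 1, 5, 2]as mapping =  [0→6, 1→5, 2→0, 3→3, 4→1, 5→7, 6→4, 7→2]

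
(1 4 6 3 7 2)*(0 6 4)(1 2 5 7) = (0 6 3 1)(5 7)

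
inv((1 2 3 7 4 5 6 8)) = (1 8 6 5 4 7 3 2)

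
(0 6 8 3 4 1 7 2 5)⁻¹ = (0 5 2 7 1 4 3 8 6)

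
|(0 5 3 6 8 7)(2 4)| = 6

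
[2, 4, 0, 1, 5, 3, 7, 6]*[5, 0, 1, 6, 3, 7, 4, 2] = [1, 3, 5, 0, 7, 6, 2, 4]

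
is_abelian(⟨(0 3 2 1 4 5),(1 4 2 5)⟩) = no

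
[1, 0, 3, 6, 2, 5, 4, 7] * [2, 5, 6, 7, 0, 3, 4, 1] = [5, 2, 7, 4, 6, 3, 0, 1]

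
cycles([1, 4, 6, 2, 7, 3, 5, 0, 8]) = (0 1 4 7)(2 6 5 3)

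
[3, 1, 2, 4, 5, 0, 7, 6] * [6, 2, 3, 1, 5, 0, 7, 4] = [1, 2, 3, 5, 0, 6, 4, 7]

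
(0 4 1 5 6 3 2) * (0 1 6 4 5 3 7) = (0 5 4 6 7)(1 3 2)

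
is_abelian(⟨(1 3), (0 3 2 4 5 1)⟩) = no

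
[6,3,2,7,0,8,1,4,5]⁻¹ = [4,6,2,1,7,8,0,3,5]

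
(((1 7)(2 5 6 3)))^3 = (1 7)(2 3 6 5)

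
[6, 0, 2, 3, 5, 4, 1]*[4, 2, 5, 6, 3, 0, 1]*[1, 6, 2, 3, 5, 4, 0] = [6, 5, 4, 0, 1, 3, 2]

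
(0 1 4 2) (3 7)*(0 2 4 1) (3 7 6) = (3 6) 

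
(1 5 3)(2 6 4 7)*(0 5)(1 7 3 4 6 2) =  (0 5 4 3 7 1)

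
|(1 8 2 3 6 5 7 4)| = 8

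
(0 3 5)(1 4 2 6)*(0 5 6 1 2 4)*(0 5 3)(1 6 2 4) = (1 5 3 2 6 4)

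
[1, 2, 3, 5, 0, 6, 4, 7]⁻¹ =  [4, 0, 1, 2, 6, 3, 5, 7]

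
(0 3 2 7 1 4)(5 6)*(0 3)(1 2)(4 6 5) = (1 6 4 3)(2 7)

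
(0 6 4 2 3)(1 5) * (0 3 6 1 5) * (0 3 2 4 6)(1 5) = (0 5 1 3 2)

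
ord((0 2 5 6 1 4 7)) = 7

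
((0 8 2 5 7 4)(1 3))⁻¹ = (0 4 7 5 2 8)(1 3)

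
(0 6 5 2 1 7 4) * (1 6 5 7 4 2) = (0 5 1 4)(2 6 7)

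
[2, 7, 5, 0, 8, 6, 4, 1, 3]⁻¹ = [3, 7, 0, 8, 6, 2, 5, 1, 4]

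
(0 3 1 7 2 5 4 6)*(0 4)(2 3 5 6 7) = (0 5)(1 2 6 4 7 3)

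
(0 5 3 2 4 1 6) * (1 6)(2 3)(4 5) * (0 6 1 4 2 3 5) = (0 2)(1 4)(3 5)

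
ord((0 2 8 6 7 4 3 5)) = 8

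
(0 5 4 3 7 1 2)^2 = (0 4 7 2 5 3 1)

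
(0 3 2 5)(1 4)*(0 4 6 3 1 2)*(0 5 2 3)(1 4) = (0 4 3 5 1 6)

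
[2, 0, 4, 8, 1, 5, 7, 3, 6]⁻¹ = [1, 4, 0, 7, 2, 5, 8, 6, 3]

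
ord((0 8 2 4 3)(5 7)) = 10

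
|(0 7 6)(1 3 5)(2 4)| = 6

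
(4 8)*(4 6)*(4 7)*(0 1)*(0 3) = (0 1 3)(4 8 6 7)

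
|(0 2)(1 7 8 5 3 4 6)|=14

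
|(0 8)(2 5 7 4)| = 4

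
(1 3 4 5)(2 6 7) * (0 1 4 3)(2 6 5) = (0 1)(2 5 4)(6 7)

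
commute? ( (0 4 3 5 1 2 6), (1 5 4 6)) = no: (0 4 3 5 1 2 6) * (1 5 4 6) = (0 6)(1 2)(3 4), (1 5 4 6) * (0 4 3 5 1 2 6) = (0 4)(2 6)(3 5)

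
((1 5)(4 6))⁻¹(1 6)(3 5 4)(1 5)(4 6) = (1 6 3)(4 5)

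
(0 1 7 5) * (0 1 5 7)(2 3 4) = (0 5 1)(2 3 4)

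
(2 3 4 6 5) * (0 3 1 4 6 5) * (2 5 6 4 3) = (0 2 1 3 4 6)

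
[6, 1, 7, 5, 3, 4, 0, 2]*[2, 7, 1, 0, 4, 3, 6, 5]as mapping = [0→6, 1→7, 2→5, 3→3, 4→0, 5→4, 6→2, 7→1]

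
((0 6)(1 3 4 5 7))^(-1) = (0 6)(1 7 5 4 3)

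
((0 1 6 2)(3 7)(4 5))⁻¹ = (0 2 6 1)(3 7)(4 5)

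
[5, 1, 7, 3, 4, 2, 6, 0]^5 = [5, 1, 7, 3, 4, 2, 6, 0]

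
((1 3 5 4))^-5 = (1 4 5 3)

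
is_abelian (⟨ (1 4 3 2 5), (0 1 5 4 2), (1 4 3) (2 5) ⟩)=no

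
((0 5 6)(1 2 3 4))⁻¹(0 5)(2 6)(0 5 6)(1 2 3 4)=(0 3)(5 6)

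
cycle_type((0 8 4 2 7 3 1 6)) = 8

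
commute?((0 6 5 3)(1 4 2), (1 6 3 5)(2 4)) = no:(0 6 5 3)(1 4 2) * (1 6 3 5)(2 4) = (0 3)(1 2 6), (1 6 3 5)(2 4) * (0 6 5 3)(1 4 2) = (0 6)(1 5 4)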